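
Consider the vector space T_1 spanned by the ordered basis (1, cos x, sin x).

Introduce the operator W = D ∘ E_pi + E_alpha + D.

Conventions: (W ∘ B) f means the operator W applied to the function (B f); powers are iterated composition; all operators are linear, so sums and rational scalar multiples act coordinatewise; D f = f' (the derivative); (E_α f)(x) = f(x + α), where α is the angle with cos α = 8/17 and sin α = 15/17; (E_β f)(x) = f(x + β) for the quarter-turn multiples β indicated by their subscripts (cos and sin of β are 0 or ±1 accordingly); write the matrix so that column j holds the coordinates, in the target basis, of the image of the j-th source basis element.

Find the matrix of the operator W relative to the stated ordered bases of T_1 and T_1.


the matrix is [[1, 0, 0]; [0, 8/17, 15/17]; [0, -15/17, 8/17]] (rows listed top to bottom)

image of 1: 1
image of cos x: (8/17)cos x - (15/17)sin x
image of sin x: (15/17)cos x + (8/17)sin x
each image's coordinates form column j of the matrix


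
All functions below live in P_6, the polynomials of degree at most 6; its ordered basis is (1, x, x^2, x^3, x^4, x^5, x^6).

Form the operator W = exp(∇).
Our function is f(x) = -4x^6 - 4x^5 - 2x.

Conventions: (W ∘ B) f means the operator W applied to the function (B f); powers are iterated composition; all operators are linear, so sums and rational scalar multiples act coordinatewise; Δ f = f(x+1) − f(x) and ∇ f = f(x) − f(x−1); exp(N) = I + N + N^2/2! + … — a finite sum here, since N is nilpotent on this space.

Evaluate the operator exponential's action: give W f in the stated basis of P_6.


the result is g(x) = -4x^6 - 28x^5 - 20x^4 + 80x^3 - 20x^2 - 70x + 26

order-1 term: -24x^5 + 40x^4 - 40x^3 + 20x^2 - 4x - 2
order-2 term: -60x^4 + 200x^3 - 300x^2 + 220x - 64
order-3 term: -80x^3 + 320x^2 - 480x + 260
order-4 term: -60x^2 + 220x - 220
order-5 term: -24x + 56
order-6 term: -4
the series for exp(∇) f terminates at order 6
exp(∇) f = -4x^6 - 28x^5 - 20x^4 + 80x^3 - 20x^2 - 70x + 26


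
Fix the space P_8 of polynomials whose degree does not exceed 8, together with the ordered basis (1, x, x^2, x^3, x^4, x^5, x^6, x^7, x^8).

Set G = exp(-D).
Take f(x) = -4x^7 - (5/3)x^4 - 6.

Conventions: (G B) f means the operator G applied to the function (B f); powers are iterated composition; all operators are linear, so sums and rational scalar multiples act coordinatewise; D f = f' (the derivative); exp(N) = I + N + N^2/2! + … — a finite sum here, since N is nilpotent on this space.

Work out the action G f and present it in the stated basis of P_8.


order-1 term: 28x^6 + (20/3)x^3
order-2 term: -84x^5 - 10x^2
order-3 term: 140x^4 + (20/3)x
order-4 term: -140x^3 - 5/3
order-5 term: 84x^2
order-6 term: -28x
order-7 term: 4
the series for exp(-D) f terminates at order 7
exp(-D) f = -4x^7 + 28x^6 - 84x^5 + (415/3)x^4 - (400/3)x^3 + 74x^2 - (64/3)x - 11/3

g(x) = -4x^7 + 28x^6 - 84x^5 + (415/3)x^4 - (400/3)x^3 + 74x^2 - (64/3)x - 11/3


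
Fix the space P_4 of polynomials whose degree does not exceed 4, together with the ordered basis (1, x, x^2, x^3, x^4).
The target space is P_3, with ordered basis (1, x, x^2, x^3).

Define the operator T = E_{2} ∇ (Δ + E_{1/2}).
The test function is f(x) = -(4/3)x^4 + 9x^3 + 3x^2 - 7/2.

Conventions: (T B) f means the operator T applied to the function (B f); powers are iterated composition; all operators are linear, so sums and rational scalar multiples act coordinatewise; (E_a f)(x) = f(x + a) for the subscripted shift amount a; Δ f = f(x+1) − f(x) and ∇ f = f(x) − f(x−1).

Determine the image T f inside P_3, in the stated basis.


g(x) = -(16/3)x^3 - 21x^2 + (116/3)x + 497/4

Δ f = -(16/3)x^3 + 19x^2 + (83/3)x + 32/3
E_{1/2} f = -(4/3)x^4 + (19/3)x^3 + (29/2)x^2 + (109/12)x - 41/24
(Δ + E_{1/2}) f = -(4/3)x^4 + x^3 + (67/2)x^2 + (147/4)x + 215/24
∇ (Δ + E_{1/2}) f = -(16/3)x^3 + 11x^2 + (176/3)x + 67/12
E_{2} (∇ (Δ + E_{1/2})) f = -(16/3)x^3 - 21x^2 + (116/3)x + 497/4


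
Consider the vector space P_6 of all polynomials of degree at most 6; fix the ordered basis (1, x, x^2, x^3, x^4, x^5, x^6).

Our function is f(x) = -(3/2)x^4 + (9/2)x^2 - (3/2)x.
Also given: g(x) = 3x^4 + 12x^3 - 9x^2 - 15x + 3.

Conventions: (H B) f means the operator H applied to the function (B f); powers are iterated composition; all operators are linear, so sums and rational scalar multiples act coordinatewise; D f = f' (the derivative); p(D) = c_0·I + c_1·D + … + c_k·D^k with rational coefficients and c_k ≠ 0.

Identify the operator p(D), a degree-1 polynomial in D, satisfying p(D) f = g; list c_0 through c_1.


p(D) = -2·I − 2·D, i.e. c_0 = -2, c_1 = -2

D^0 f = -(3/2)x^4 + (9/2)x^2 - (3/2)x
D^1 f = -6x^3 + 9x - 3/2
matching coefficients of g against c_0 f + c_1 Df + … from the top degree down determines the c_i
solution: c_0 = -2, c_1 = -2


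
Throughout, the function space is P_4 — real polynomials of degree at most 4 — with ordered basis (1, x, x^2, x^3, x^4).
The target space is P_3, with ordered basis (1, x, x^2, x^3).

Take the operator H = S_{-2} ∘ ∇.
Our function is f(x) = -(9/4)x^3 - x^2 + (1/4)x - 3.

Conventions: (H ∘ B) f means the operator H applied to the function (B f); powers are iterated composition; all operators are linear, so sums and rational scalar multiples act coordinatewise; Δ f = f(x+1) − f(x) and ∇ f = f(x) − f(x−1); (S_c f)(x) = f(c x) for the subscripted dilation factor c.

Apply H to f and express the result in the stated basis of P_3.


the result is g(x) = -27x^2 - (19/2)x - 1

∇ f = -(27/4)x^2 + (19/4)x - 1
S_{-2} ∇ f = -27x^2 - (19/2)x - 1


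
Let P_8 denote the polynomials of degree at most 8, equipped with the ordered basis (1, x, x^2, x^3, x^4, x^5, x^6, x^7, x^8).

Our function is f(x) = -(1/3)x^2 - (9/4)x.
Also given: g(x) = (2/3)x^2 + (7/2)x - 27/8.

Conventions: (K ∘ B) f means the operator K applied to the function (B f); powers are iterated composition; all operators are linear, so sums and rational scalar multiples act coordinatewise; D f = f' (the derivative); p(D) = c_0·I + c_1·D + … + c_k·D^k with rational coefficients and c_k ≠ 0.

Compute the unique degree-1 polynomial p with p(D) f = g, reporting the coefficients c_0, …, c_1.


c_0 = -2, c_1 = 3/2

D^0 f = -(1/3)x^2 - (9/4)x
D^1 f = -(2/3)x - 9/4
matching coefficients of g against c_0 f + c_1 Df + … from the top degree down determines the c_i
solution: c_0 = -2, c_1 = 3/2


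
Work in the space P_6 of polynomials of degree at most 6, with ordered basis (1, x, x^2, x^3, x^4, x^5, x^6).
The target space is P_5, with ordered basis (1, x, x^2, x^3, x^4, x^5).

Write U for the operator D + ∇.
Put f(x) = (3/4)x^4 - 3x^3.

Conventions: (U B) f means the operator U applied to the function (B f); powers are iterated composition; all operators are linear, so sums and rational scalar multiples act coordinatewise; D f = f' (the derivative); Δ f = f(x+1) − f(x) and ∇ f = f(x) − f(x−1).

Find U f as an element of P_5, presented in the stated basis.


the image equals g(x) = 6x^3 - (45/2)x^2 + 12x - 15/4

D f = 3x^3 - 9x^2
∇ f = 3x^3 - (27/2)x^2 + 12x - 15/4
(D + ∇) f = 6x^3 - (45/2)x^2 + 12x - 15/4


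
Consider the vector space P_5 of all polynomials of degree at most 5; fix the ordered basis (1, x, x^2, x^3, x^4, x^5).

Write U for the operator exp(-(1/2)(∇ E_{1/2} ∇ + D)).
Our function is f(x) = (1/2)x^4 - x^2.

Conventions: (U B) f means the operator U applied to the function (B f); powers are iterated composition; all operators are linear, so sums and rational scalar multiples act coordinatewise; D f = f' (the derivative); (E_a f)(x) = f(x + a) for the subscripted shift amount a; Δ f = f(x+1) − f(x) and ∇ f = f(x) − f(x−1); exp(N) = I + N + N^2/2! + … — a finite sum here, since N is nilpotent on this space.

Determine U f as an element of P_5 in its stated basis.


the image equals g(x) = (1/2)x^4 - x^3 - (13/4)x^2 + (27/4)x - 39/32

order-1 term: -x^3 - 3x^2 + 4x - 1/4
order-2 term: (3/4)x^2 + 3x - 1/4
order-3 term: -(1/4)x - 3/4
order-4 term: 1/32
the series for exp(-(1/2)(∇ E_{1/2} ∇ + D)) f terminates at order 4
exp(-(1/2)(∇ E_{1/2} ∇ + D)) f = (1/2)x^4 - x^3 - (13/4)x^2 + (27/4)x - 39/32


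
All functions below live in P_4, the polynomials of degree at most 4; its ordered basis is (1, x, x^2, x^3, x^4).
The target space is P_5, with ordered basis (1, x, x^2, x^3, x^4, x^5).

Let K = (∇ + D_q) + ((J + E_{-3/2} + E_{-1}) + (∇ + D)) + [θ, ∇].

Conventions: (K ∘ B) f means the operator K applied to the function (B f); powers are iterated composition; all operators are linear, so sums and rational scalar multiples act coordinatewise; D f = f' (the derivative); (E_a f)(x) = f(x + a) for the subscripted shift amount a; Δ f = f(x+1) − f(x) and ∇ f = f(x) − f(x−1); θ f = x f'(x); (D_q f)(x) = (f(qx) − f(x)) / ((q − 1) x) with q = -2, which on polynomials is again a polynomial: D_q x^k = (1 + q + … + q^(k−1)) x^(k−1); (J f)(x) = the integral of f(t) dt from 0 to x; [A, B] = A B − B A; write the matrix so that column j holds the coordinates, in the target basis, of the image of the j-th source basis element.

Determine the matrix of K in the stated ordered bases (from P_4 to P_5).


image of 1: x + 2
image of x: (1/2)x^2 + 2x + 1/2
image of x^2: (1/3)x^3 + 2x^2 - 2x + 13/4
image of x^3: (1/4)x^4 + 2x^3 + (3/2)x^2 + (39/4)x - 43/8
image of x^4: (1/5)x^5 + 2x^4 - 7x^3 + (39/2)x^2 - (43/2)x + 129/16
each image's coordinates form column j of the matrix

the matrix is [[2, 1/2, 13/4, -43/8, 129/16]; [1, 2, -2, 39/4, -43/2]; [0, 1/2, 2, 3/2, 39/2]; [0, 0, 1/3, 2, -7]; [0, 0, 0, 1/4, 2]; [0, 0, 0, 0, 1/5]] (rows listed top to bottom)


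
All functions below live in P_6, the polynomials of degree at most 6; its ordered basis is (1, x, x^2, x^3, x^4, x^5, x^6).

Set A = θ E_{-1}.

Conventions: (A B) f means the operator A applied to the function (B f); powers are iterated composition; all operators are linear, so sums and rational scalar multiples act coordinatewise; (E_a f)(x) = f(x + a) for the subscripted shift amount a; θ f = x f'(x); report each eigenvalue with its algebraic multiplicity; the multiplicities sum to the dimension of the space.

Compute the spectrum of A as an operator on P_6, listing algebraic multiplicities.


λ = 0 (multiplicity 1), λ = 1 (multiplicity 1), λ = 2 (multiplicity 1), λ = 3 (multiplicity 1), λ = 4 (multiplicity 1), λ = 5 (multiplicity 1), λ = 6 (multiplicity 1)

image of 1: 0
image of x: x
image of x^2: 2x^2 - 2x
image of x^3: 3x^3 - 6x^2 + 3x
image of x^4: 4x^4 - 12x^3 + 12x^2 - 4x
image of x^5: 5x^5 - 20x^4 + 30x^3 - 20x^2 + 5x
image of x^6: 6x^6 - 30x^5 + 60x^4 - 60x^3 + 30x^2 - 6x
the matrix is upper triangular; its diagonal is (0, 1, 2, 3, 4, 5, 6)
for a triangular matrix the eigenvalues are the diagonal entries, with algebraic multiplicity their repetition count


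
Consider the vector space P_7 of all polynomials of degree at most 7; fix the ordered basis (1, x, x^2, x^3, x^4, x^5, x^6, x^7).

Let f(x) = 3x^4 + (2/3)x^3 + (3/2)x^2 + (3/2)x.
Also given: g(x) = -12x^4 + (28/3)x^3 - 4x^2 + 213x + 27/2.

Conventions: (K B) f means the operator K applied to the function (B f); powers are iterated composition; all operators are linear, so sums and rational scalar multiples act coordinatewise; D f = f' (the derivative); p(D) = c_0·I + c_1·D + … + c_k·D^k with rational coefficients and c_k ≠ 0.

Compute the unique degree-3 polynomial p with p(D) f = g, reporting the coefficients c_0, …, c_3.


p(D) = -4·I + D + 3·D^3, i.e. c_0 = -4, c_1 = 1, c_2 = 0, c_3 = 3

D^0 f = 3x^4 + (2/3)x^3 + (3/2)x^2 + (3/2)x
D^1 f = 12x^3 + 2x^2 + 3x + 3/2
D^2 f = 36x^2 + 4x + 3
D^3 f = 72x + 4
matching coefficients of g against c_0 f + c_1 Df + … from the top degree down determines the c_i
solution: c_0 = -4, c_1 = 1, c_2 = 0, c_3 = 3


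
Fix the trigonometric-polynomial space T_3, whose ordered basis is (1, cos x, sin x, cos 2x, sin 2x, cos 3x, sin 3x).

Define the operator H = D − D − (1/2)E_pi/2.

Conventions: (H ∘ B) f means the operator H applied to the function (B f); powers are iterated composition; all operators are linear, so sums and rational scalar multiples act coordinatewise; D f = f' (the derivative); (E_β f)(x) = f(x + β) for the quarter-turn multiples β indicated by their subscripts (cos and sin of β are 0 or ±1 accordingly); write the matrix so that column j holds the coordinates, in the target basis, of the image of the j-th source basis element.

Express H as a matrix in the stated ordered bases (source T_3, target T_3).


the matrix is [[-1/2, 0, 0, 0, 0, 0, 0]; [0, 0, -1/2, 0, 0, 0, 0]; [0, 1/2, 0, 0, 0, 0, 0]; [0, 0, 0, 1/2, 0, 0, 0]; [0, 0, 0, 0, 1/2, 0, 0]; [0, 0, 0, 0, 0, 0, 1/2]; [0, 0, 0, 0, 0, -1/2, 0]] (rows listed top to bottom)

image of 1: -1/2
image of cos x: (1/2)sin x
image of sin x: -(1/2)cos x
image of cos 2x: (1/2)cos 2x
image of sin 2x: (1/2)sin 2x
image of cos 3x: -(1/2)sin 3x
image of sin 3x: (1/2)cos 3x
each image's coordinates form column j of the matrix


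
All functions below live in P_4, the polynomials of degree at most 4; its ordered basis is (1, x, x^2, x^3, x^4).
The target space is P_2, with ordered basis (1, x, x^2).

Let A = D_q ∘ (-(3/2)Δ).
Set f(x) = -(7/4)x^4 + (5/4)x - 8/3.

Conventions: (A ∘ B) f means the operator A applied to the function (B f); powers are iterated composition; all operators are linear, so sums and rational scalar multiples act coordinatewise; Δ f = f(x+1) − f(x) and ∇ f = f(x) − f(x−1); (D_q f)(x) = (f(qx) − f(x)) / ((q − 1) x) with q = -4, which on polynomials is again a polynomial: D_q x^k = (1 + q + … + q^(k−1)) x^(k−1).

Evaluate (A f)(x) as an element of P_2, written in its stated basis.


Δ f = -7x^3 - (21/2)x^2 - 7x - 1/2
(-(3/2)Δ) f = (21/2)x^3 + (63/4)x^2 + (21/2)x + 3/4
D_q (-(3/2)Δ) f = (273/2)x^2 - (189/4)x + 21/2

the image equals g(x) = (273/2)x^2 - (189/4)x + 21/2


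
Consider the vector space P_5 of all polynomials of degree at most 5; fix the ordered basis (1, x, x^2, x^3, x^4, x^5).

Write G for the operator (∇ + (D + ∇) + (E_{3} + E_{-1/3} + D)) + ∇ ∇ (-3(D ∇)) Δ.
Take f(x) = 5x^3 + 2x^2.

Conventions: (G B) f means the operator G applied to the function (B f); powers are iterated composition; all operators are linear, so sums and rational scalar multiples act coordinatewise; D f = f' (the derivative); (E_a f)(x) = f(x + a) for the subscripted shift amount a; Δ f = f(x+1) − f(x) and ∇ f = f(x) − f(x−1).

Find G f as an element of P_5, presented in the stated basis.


∇ f = 15x^2 - 11x + 3
D f = 15x^2 + 4x
∇ f = 15x^2 - 11x + 3
(D + ∇) f = 30x^2 - 7x + 3
E_{3} f = 5x^3 + 47x^2 + 147x + 153
E_{-1/3} f = 5x^3 - 3x^2 + (1/3)x + 1/27
D f = 15x^2 + 4x
(E_{3} + E_{-1/3} + D) f = 10x^3 + 59x^2 + (454/3)x + 4132/27
(∇ + (D + ∇) + (E_{3} + E_{-1/3} + D)) f = 10x^3 + 104x^2 + (400/3)x + 4294/27
Δ f = 15x^2 + 19x + 7
∇ Δ f = 30x + 4
D ∇ Δ f = 30
(-3(D ∇)) Δ f = -90
∇ (-3(D ∇)) Δ f = 0
∇ ∇ (-3(D ∇)) Δ f = 0
((∇ + (D + ∇) + (E_{3} + E_{-1/3} + D)) + ∇ ∇ (-3(D ∇)) Δ) f = 10x^3 + 104x^2 + (400/3)x + 4294/27

the result is g(x) = 10x^3 + 104x^2 + (400/3)x + 4294/27


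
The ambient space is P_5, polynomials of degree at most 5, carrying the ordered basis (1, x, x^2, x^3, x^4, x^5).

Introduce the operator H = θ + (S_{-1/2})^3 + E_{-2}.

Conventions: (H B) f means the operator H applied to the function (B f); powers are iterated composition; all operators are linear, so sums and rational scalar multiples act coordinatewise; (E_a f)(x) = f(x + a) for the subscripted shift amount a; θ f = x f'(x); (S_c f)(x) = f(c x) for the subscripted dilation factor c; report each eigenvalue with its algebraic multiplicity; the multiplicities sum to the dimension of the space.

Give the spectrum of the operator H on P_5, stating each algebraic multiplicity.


λ = 15/8 (multiplicity 1), λ = 2 (multiplicity 1), λ = 193/64 (multiplicity 1), λ = 2047/512 (multiplicity 1), λ = 20481/4096 (multiplicity 1), λ = 196607/32768 (multiplicity 1)

image of 1: 2
image of x: (15/8)x - 2
image of x^2: (193/64)x^2 - 4x + 4
image of x^3: (2047/512)x^3 - 6x^2 + 12x - 8
image of x^4: (20481/4096)x^4 - 8x^3 + 24x^2 - 32x + 16
image of x^5: (196607/32768)x^5 - 10x^4 + 40x^3 - 80x^2 + 80x - 32
the matrix is upper triangular; its diagonal is (2, 15/8, 193/64, 2047/512, 20481/4096, 196607/32768)
for a triangular matrix the eigenvalues are the diagonal entries, with algebraic multiplicity their repetition count


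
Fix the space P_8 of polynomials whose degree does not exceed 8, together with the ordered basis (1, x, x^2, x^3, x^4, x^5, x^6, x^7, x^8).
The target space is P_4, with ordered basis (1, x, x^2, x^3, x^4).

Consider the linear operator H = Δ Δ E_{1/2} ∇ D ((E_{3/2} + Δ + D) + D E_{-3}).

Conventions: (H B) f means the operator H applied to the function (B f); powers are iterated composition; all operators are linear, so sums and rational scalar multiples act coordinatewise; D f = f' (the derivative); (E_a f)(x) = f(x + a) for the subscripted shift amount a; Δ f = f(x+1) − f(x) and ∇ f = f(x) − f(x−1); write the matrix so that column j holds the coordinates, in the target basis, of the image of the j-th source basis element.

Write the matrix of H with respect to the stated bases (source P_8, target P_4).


image of 1: 0
image of x: 0
image of x^2: 0
image of x^3: 0
image of x^4: 24
image of x^5: 120x + 660
image of x^6: 360x^2 + 3960x + 2700
image of x^7: 840x^3 + 13860x^2 + 18900x + 35070
image of x^8: 1680x^4 + 36960x^3 + 75600x^2 + 280560x + 62328
each image's coordinates form column j of the matrix

the matrix is [[0, 0, 0, 0, 24, 660, 2700, 35070, 62328]; [0, 0, 0, 0, 0, 120, 3960, 18900, 280560]; [0, 0, 0, 0, 0, 0, 360, 13860, 75600]; [0, 0, 0, 0, 0, 0, 0, 840, 36960]; [0, 0, 0, 0, 0, 0, 0, 0, 1680]] (rows listed top to bottom)


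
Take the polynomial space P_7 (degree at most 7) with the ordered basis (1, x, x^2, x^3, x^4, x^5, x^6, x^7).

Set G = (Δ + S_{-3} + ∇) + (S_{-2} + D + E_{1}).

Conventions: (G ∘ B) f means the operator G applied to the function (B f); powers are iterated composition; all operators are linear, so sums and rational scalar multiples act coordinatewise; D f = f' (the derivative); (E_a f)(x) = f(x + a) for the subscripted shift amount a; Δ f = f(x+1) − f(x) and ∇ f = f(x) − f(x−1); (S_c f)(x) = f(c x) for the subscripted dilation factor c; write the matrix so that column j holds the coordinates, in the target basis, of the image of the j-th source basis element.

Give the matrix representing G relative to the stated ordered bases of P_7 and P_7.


the matrix is [[3, 4, 1, 3, 1, 3, 1, 3]; [0, -4, 8, 3, 12, 5, 18, 7]; [0, 0, 14, 12, 6, 30, 15, 63]; [0, 0, 0, -34, 16, 10, 60, 35]; [0, 0, 0, 0, 98, 20, 15, 105]; [0, 0, 0, 0, 0, -274, 24, 21]; [0, 0, 0, 0, 0, 0, 794, 28]; [0, 0, 0, 0, 0, 0, 0, -2314]] (rows listed top to bottom)

image of 1: 3
image of x: -4x + 4
image of x^2: 14x^2 + 8x + 1
image of x^3: -34x^3 + 12x^2 + 3x + 3
image of x^4: 98x^4 + 16x^3 + 6x^2 + 12x + 1
image of x^5: -274x^5 + 20x^4 + 10x^3 + 30x^2 + 5x + 3
image of x^6: 794x^6 + 24x^5 + 15x^4 + 60x^3 + 15x^2 + 18x + 1
image of x^7: -2314x^7 + 28x^6 + 21x^5 + 105x^4 + 35x^3 + 63x^2 + 7x + 3
each image's coordinates form column j of the matrix


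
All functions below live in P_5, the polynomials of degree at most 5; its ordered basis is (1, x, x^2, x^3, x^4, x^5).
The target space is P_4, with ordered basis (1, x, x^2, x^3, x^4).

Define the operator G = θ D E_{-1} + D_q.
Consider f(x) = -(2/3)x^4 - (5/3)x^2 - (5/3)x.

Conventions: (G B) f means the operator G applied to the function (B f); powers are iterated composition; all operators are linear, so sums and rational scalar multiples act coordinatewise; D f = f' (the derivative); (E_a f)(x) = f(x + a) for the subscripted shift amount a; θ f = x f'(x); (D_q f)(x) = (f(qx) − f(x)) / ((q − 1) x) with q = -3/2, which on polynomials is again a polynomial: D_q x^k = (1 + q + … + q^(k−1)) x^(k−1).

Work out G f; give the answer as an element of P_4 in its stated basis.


E_{-1} f = -(2/3)x^4 + (8/3)x^3 - (17/3)x^2 + (13/3)x - 2/3
D E_{-1} f = -(8/3)x^3 + 8x^2 - (34/3)x + 13/3
θ D E_{-1} f = -8x^3 + 16x^2 - (34/3)x
D_q f = (13/12)x^3 + (5/6)x - 5/3
(θ D E_{-1} + D_q) f = -(83/12)x^3 + 16x^2 - (21/2)x - 5/3

g(x) = -(83/12)x^3 + 16x^2 - (21/2)x - 5/3


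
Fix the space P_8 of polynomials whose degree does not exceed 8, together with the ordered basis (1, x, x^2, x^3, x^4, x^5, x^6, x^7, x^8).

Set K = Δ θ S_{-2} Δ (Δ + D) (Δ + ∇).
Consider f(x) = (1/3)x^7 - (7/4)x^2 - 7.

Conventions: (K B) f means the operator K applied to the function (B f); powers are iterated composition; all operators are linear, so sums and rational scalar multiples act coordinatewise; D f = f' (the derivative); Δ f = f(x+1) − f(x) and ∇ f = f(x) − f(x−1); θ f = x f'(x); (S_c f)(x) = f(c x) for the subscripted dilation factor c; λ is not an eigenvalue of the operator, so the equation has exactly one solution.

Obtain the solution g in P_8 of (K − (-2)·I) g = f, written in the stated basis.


the image equals g(x) = (1/6)x^7 - 17920x^3 - (94087/8)x^2 - 10080x - 4347/2

write g with unknown coordinates in the stated basis and equate coefficients in (K − (-2)·I) g = f
solving from the highest basis element down gives g = (1/6)x^7 - 17920x^3 - (94087/8)x^2 - 10080x - 4347/2
check: K g = 35840x^3 + 23520x^2 + 20160x + 4340
so K g − (-2)·g = (1/3)x^7 - (7/4)x^2 - 7 = f ✓


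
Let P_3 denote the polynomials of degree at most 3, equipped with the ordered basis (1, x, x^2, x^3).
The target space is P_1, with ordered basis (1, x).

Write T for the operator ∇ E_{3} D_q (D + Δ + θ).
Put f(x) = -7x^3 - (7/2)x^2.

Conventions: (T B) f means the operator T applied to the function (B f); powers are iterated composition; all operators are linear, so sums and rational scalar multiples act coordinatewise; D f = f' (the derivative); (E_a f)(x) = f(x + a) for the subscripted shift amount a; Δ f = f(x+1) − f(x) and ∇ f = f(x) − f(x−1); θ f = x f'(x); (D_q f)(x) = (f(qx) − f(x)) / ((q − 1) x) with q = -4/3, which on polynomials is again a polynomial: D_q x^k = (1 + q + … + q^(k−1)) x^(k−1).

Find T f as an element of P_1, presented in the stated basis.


the result is g(x) = -(182/3)x - 406/3

D f = -21x^2 - 7x
Δ f = -21x^2 - 28x - 21/2
θ f = -21x^3 - 7x^2
(D + Δ + θ) f = -21x^3 - 49x^2 - 35x - 21/2
D_q (D + Δ + θ) f = -(91/3)x^2 + (49/3)x - 35
E_{3} D_q (D + Δ + θ) f = -(91/3)x^2 - (497/3)x - 259
∇ E_{3} D_q (D + Δ + θ) f = -(182/3)x - 406/3


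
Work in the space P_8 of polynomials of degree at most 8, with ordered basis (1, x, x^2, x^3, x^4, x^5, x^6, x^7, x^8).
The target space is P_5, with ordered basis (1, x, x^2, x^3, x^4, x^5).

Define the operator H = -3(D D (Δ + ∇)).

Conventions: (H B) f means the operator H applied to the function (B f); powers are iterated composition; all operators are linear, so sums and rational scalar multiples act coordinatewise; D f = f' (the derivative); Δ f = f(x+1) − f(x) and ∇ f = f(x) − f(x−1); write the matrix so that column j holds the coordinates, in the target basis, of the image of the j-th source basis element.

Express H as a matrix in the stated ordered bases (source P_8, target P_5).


the matrix is [[0, 0, 0, -36, 0, -120, 0, -252, 0]; [0, 0, 0, 0, -144, 0, -720, 0, -2016]; [0, 0, 0, 0, 0, -360, 0, -2520, 0]; [0, 0, 0, 0, 0, 0, -720, 0, -6720]; [0, 0, 0, 0, 0, 0, 0, -1260, 0]; [0, 0, 0, 0, 0, 0, 0, 0, -2016]] (rows listed top to bottom)

image of 1: 0
image of x: 0
image of x^2: 0
image of x^3: -36
image of x^4: -144x
image of x^5: -360x^2 - 120
image of x^6: -720x^3 - 720x
image of x^7: -1260x^4 - 2520x^2 - 252
image of x^8: -2016x^5 - 6720x^3 - 2016x
each image's coordinates form column j of the matrix


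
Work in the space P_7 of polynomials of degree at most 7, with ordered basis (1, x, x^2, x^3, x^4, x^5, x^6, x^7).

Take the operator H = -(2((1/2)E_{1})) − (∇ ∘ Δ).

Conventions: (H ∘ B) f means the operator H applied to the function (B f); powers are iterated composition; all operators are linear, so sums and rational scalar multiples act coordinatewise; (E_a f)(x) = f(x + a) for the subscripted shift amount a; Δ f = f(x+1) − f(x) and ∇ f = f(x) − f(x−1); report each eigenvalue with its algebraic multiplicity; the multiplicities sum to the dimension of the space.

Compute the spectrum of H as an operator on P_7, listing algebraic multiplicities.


image of 1: -1
image of x: -x - 1
image of x^2: -x^2 - 2x - 3
image of x^3: -x^3 - 3x^2 - 9x - 1
image of x^4: -x^4 - 4x^3 - 18x^2 - 4x - 3
image of x^5: -x^5 - 5x^4 - 30x^3 - 10x^2 - 15x - 1
image of x^6: -x^6 - 6x^5 - 45x^4 - 20x^3 - 45x^2 - 6x - 3
image of x^7: -x^7 - 7x^6 - 63x^5 - 35x^4 - 105x^3 - 21x^2 - 21x - 1
the matrix is upper triangular; its diagonal is (-1, -1, -1, -1, -1, -1, -1, -1)
for a triangular matrix the eigenvalues are the diagonal entries, with algebraic multiplicity their repetition count

λ = -1 (multiplicity 8)


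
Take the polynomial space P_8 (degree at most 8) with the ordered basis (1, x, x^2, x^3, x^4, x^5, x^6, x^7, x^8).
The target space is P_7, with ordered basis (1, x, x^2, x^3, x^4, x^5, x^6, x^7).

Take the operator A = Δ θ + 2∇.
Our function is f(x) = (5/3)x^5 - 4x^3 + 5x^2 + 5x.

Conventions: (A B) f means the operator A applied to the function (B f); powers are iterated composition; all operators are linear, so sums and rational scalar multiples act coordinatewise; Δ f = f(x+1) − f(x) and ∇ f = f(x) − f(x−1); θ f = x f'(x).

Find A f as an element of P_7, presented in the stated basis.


g(x) = (175/3)x^4 + 50x^3 + (170/3)x^2 + 53x + 20/3

θ f = (25/3)x^5 - 12x^3 + 10x^2 + 5x
Δ θ f = (125/3)x^4 + (250/3)x^3 + (142/3)x^2 + (77/3)x + 34/3
∇ f = (25/3)x^4 - (50/3)x^3 + (14/3)x^2 + (41/3)x - 7/3
(2∇) f = (50/3)x^4 - (100/3)x^3 + (28/3)x^2 + (82/3)x - 14/3
(Δ θ + 2∇) f = (175/3)x^4 + 50x^3 + (170/3)x^2 + 53x + 20/3


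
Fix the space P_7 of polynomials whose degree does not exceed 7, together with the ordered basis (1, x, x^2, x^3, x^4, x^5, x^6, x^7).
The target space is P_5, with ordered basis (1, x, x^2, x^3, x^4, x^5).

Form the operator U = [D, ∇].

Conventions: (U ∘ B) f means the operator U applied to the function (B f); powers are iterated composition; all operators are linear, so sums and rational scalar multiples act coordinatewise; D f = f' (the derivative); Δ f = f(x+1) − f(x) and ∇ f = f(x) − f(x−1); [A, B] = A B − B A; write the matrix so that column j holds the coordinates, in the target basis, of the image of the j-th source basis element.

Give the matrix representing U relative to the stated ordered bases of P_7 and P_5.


the matrix is [[0, 0, 0, 0, 0, 0, 0, 0]; [0, 0, 0, 0, 0, 0, 0, 0]; [0, 0, 0, 0, 0, 0, 0, 0]; [0, 0, 0, 0, 0, 0, 0, 0]; [0, 0, 0, 0, 0, 0, 0, 0]; [0, 0, 0, 0, 0, 0, 0, 0]] (rows listed top to bottom)

image of 1: 0
image of x: 0
image of x^2: 0
image of x^3: 0
image of x^4: 0
image of x^5: 0
image of x^6: 0
image of x^7: 0
each image's coordinates form column j of the matrix


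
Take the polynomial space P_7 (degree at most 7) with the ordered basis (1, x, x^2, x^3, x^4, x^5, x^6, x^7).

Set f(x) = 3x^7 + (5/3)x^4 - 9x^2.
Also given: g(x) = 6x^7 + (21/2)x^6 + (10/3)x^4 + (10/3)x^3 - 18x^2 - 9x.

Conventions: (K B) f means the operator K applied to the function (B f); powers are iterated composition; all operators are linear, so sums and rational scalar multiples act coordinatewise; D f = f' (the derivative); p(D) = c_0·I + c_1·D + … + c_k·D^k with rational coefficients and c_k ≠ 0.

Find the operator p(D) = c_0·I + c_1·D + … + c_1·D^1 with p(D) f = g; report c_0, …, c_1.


c_0 = 2, c_1 = 1/2

D^0 f = 3x^7 + (5/3)x^4 - 9x^2
D^1 f = 21x^6 + (20/3)x^3 - 18x
matching coefficients of g against c_0 f + c_1 Df + … from the top degree down determines the c_i
solution: c_0 = 2, c_1 = 1/2


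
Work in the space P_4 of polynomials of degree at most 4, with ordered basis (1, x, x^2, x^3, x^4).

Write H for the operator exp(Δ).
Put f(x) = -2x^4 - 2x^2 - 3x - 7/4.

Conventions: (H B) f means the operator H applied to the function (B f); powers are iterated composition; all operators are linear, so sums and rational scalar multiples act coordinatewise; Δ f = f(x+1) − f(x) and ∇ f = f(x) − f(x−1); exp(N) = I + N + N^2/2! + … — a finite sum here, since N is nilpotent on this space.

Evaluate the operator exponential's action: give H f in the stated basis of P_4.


order-1 term: -8x^3 - 12x^2 - 12x - 7
order-2 term: -12x^2 - 24x - 16
order-3 term: -8x - 12
order-4 term: -2
the series for exp(Δ) f terminates at order 4
exp(Δ) f = -2x^4 - 8x^3 - 26x^2 - 47x - 155/4

the image equals g(x) = -2x^4 - 8x^3 - 26x^2 - 47x - 155/4


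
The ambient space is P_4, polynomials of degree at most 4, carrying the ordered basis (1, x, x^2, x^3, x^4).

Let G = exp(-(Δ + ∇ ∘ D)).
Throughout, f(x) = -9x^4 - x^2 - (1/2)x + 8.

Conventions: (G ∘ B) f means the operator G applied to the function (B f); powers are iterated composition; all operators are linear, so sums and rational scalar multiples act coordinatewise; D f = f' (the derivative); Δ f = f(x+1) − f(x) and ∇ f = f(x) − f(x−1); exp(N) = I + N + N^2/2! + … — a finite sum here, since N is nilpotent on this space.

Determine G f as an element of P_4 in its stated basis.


g(x) = -9x^4 + 36x^3 + 107x^2 - (717/2)x + 75/2

order-1 term: 36x^3 + 162x^2 - 70x + 97/2
order-2 term: -54x^2 - 324x - 172
order-3 term: 36x + 162
order-4 term: -9
the series for exp(-(Δ + ∇ ∘ D)) f terminates at order 4
exp(-(Δ + ∇ ∘ D)) f = -9x^4 + 36x^3 + 107x^2 - (717/2)x + 75/2


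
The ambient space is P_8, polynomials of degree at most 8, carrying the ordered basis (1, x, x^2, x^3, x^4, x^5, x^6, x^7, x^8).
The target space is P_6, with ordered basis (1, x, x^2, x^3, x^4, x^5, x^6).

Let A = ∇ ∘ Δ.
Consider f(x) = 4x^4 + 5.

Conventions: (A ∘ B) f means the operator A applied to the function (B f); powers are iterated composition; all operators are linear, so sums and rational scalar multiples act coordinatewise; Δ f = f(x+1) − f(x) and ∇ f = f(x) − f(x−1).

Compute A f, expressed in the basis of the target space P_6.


the result is g(x) = 48x^2 + 8

Δ f = 16x^3 + 24x^2 + 16x + 4
∇ Δ f = 48x^2 + 8


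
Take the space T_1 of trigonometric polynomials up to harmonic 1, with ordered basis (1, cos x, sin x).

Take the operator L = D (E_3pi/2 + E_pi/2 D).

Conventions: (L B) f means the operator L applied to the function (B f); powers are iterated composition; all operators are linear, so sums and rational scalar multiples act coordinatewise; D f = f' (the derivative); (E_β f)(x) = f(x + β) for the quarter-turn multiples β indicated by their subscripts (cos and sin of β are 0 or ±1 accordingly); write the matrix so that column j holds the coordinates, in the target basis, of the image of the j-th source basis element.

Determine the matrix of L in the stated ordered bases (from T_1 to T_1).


the matrix is [[0, 0, 0]; [0, 1, -1]; [0, 1, 1]] (rows listed top to bottom)

image of 1: 0
image of cos x: cos x + sin x
image of sin x: -cos x + sin x
each image's coordinates form column j of the matrix


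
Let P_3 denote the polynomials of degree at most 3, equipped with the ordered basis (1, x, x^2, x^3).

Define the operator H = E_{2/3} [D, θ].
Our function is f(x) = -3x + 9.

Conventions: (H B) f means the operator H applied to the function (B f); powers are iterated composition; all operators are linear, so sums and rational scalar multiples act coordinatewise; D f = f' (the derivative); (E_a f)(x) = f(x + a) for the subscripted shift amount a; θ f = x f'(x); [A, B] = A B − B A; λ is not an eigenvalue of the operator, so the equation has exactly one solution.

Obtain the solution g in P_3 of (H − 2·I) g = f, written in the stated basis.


write g with unknown coordinates in the stated basis and equate coefficients in (H − 2·I) g = f
solving from the highest basis element down gives g = (3/2)x - 15/4
check: H g = 3/2
so H g − 2·g = -3x + 9 = f ✓

g(x) = (3/2)x - 15/4


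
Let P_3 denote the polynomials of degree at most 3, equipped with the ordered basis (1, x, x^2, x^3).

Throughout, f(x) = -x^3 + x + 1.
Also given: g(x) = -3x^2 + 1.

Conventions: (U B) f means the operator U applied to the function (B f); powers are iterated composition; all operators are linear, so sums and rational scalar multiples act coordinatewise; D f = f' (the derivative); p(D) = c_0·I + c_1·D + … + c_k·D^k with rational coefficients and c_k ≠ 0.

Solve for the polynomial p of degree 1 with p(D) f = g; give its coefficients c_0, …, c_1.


D^0 f = -x^3 + x + 1
D^1 f = -3x^2 + 1
matching coefficients of g against c_0 f + c_1 Df + … from the top degree down determines the c_i
solution: c_0 = 0, c_1 = 1

c_0 = 0, c_1 = 1


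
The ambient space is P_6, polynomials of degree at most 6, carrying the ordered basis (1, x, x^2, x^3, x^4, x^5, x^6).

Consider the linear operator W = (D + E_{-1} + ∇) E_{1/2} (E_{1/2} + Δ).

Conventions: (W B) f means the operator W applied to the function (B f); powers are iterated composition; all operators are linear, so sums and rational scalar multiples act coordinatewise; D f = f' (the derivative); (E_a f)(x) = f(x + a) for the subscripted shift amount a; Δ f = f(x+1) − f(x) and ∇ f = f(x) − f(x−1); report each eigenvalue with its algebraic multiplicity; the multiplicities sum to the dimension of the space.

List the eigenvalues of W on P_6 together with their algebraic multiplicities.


λ = 1 (multiplicity 7)

image of 1: 1
image of x: x + 3
image of x^2: x^2 + 6x + 7
image of x^3: x^3 + 9x^2 + 21x + 53/4
image of x^4: x^4 + 12x^3 + 42x^2 + 53x + 23
image of x^5: x^5 + 15x^4 + 70x^3 + (265/2)x^2 + 115x + 617/16
image of x^6: x^6 + 18x^5 + 105x^4 + 265x^3 + 345x^2 + (1851/8)x + 255/4
the matrix is upper triangular; its diagonal is (1, 1, 1, 1, 1, 1, 1)
for a triangular matrix the eigenvalues are the diagonal entries, with algebraic multiplicity their repetition count


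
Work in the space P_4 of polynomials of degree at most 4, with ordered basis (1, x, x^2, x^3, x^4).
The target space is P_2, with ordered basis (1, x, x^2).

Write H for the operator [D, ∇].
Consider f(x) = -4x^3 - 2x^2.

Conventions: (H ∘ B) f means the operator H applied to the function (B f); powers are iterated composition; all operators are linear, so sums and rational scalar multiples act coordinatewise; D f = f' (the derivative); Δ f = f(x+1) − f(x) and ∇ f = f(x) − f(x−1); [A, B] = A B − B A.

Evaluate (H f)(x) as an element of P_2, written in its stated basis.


∇ f = -12x^2 + 8x - 2
D ∇ f = -24x + 8
D f = -12x^2 - 4x
∇ D f = -24x + 8
[D, ∇] f = 0

the result is g(x) = 0


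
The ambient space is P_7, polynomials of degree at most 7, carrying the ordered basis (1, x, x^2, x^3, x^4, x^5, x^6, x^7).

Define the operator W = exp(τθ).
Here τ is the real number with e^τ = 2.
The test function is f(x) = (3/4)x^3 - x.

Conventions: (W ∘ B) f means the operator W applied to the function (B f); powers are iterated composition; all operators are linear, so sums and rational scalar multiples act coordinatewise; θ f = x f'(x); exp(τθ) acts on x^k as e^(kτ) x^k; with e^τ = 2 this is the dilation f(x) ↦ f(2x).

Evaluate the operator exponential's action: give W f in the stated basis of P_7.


exp(τθ) x^k = e^(kτ) x^k; with e^τ = 2 this sends x^k to 2^k x^k
x ↦ 2 x
x^3 ↦ 8 x^3
applying this coordinatewise to f: exp(τθ) f = 6x^3 - 2x

the image equals g(x) = 6x^3 - 2x


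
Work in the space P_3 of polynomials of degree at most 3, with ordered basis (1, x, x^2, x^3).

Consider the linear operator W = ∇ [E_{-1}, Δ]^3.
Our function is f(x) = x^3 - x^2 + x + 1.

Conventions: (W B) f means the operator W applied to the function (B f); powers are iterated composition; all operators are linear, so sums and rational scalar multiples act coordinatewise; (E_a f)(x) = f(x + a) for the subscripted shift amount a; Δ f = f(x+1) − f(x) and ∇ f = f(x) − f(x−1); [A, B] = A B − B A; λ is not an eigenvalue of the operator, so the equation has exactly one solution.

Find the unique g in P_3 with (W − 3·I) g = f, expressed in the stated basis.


write g with unknown coordinates in the stated basis and equate coefficients in (W − 3·I) g = f
solving from the highest basis element down gives g = -(1/3)x^3 + (1/3)x^2 - (1/3)x - 1/3
check: W g = 0
so W g − 3·g = x^3 - x^2 + x + 1 = f ✓

the image equals g(x) = -(1/3)x^3 + (1/3)x^2 - (1/3)x - 1/3


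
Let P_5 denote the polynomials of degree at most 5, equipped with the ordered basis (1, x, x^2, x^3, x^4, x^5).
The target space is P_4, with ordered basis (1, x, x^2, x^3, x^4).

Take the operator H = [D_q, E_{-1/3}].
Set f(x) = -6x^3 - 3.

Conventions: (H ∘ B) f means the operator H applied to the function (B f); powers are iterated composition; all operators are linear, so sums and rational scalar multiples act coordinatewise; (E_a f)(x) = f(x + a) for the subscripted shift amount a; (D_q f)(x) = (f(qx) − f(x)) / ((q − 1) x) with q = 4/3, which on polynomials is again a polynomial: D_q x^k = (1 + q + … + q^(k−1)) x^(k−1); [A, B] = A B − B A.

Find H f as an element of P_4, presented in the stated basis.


E_{-1/3} f = -6x^3 + 6x^2 - 2x - 25/9
D_q E_{-1/3} f = -(74/3)x^2 + 14x - 2
D_q f = -(74/3)x^2
E_{-1/3} D_q f = -(74/3)x^2 + (148/9)x - 74/27
[D_q, E_{-1/3}] f = -(22/9)x + 20/27

the result is g(x) = -(22/9)x + 20/27


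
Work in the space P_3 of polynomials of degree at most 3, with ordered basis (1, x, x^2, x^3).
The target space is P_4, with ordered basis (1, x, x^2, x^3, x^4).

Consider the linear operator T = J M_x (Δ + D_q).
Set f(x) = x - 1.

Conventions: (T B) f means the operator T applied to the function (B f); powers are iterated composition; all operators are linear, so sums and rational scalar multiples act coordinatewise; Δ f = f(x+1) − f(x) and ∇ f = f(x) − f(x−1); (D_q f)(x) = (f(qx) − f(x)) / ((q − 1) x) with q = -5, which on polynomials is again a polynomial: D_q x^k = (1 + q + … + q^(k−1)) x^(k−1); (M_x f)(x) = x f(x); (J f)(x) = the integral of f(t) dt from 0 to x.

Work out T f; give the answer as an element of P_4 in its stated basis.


the image equals g(x) = x^2

Δ f = 1
D_q f = 1
(Δ + D_q) f = 2
M_x (Δ + D_q) f = 2x
J M_x (Δ + D_q) f = x^2


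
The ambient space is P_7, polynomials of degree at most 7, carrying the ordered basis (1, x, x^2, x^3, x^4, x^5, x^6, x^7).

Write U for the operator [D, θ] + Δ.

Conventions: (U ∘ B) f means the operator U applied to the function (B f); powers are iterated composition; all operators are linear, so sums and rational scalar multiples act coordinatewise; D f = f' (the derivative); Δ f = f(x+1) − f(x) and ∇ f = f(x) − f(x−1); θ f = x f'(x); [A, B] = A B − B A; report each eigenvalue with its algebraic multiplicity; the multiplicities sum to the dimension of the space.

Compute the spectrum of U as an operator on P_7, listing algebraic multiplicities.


image of 1: 0
image of x: 2
image of x^2: 4x + 1
image of x^3: 6x^2 + 3x + 1
image of x^4: 8x^3 + 6x^2 + 4x + 1
image of x^5: 10x^4 + 10x^3 + 10x^2 + 5x + 1
image of x^6: 12x^5 + 15x^4 + 20x^3 + 15x^2 + 6x + 1
image of x^7: 14x^6 + 21x^5 + 35x^4 + 35x^3 + 21x^2 + 7x + 1
the matrix is upper triangular; its diagonal is (0, 0, 0, 0, 0, 0, 0, 0)
for a triangular matrix the eigenvalues are the diagonal entries, with algebraic multiplicity their repetition count

λ = 0 (multiplicity 8)


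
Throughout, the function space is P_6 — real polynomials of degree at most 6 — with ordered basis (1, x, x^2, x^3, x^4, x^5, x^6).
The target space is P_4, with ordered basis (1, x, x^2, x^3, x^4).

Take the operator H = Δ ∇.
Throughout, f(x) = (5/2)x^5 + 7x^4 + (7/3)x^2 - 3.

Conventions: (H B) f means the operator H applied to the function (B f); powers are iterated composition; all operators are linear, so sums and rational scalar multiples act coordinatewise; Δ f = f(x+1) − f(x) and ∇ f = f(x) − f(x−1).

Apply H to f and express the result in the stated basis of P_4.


∇ f = (25/2)x^4 + 3x^3 - 17x^2 + (121/6)x - 41/6
Δ ∇ f = 50x^3 + 84x^2 + 25x + 56/3

the image equals g(x) = 50x^3 + 84x^2 + 25x + 56/3
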